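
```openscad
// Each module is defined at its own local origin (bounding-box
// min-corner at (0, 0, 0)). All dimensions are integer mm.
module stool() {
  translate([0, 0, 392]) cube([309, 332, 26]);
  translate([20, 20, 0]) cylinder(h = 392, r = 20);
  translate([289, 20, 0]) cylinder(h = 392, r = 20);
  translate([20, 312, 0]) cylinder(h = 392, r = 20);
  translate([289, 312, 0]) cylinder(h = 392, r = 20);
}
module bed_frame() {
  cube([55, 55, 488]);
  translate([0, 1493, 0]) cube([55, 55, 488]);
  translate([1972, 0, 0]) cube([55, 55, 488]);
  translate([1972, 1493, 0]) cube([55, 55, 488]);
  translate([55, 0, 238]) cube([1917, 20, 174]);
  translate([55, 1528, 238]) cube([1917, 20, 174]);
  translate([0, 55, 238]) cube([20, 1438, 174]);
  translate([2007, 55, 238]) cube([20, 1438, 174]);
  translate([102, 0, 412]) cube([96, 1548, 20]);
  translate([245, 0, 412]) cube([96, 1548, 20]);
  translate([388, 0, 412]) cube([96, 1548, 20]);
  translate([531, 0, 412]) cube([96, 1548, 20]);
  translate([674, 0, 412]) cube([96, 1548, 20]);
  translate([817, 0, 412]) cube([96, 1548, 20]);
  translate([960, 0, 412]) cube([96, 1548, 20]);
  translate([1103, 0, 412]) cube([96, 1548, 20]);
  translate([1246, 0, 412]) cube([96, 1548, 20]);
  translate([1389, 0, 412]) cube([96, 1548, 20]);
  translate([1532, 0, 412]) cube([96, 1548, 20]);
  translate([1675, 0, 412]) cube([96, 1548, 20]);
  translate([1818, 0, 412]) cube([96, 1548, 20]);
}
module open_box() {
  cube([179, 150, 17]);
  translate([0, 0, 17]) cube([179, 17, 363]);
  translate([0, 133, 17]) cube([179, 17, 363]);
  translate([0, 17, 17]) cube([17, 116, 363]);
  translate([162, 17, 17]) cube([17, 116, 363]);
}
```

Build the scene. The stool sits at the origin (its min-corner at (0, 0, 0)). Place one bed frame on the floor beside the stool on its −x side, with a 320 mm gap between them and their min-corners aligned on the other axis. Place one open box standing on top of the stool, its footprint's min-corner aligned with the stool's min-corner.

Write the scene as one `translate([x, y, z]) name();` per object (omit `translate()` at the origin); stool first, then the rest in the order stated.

stool();
translate([-2347, 0, 0]) bed_frame();
translate([0, 0, 418]) open_box();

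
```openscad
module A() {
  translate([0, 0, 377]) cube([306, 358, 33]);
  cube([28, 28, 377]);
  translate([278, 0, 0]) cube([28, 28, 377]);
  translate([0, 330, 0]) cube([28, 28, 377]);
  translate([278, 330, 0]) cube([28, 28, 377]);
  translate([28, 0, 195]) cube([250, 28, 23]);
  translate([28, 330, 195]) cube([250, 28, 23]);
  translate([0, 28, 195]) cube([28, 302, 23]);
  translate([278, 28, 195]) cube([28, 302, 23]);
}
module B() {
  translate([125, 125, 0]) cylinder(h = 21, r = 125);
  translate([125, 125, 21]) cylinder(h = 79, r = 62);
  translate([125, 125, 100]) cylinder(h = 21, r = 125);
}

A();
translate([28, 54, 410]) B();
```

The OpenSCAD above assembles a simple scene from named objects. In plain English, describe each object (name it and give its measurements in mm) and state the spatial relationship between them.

A is a four-legged stool. The seat is a 306×358×33 mm slab whose top surface is at z = 410 mm; four square legs, each 28×28 mm in cross-section, run from the floor (z = 0) to the underside of the seat, each flush with a corner of the seat. Four stretchers, 28 mm wide and 23 mm tall, connect adjacent legs with their undersides at z = 195 mm, each running between the inner faces of the legs it joins and aligned with the legs' outer faces on the other axis.

B is a spool: two coaxial disc flanges of radius 125 mm and thickness 21 mm, joined by a core cylinder of radius 62 mm and height 79 mm. The lower flange rests on z = 0 and the three cylinders share a vertical axis.

The spool is on top of the stool, centred.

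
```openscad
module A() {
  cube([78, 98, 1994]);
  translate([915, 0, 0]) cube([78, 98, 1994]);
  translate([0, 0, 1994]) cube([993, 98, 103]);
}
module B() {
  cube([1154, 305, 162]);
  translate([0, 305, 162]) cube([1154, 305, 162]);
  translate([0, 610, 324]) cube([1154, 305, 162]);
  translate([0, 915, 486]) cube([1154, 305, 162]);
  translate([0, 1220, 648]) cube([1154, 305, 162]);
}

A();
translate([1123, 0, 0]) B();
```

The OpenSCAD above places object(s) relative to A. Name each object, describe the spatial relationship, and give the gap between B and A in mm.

The staircase's nearest face is 130 mm from the door frame's +x face.

A is a door frame. B is a staircase. The staircase is on the floor beside the door frame on its +x side. The gap between the staircase and the door frame is 130 mm.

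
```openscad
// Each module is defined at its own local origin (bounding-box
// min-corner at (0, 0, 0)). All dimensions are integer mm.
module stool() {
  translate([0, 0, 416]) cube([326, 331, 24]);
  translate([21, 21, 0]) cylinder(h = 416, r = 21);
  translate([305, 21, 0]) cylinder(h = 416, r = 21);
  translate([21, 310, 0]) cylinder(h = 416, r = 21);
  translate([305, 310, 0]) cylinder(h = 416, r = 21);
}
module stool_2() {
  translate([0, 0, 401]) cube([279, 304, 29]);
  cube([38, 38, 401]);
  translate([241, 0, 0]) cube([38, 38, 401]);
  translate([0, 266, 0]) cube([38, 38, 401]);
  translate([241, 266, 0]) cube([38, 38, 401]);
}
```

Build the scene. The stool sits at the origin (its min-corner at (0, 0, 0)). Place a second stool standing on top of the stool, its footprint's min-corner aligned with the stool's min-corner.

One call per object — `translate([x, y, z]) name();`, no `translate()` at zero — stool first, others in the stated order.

stool();
translate([0, 0, 440]) stool_2();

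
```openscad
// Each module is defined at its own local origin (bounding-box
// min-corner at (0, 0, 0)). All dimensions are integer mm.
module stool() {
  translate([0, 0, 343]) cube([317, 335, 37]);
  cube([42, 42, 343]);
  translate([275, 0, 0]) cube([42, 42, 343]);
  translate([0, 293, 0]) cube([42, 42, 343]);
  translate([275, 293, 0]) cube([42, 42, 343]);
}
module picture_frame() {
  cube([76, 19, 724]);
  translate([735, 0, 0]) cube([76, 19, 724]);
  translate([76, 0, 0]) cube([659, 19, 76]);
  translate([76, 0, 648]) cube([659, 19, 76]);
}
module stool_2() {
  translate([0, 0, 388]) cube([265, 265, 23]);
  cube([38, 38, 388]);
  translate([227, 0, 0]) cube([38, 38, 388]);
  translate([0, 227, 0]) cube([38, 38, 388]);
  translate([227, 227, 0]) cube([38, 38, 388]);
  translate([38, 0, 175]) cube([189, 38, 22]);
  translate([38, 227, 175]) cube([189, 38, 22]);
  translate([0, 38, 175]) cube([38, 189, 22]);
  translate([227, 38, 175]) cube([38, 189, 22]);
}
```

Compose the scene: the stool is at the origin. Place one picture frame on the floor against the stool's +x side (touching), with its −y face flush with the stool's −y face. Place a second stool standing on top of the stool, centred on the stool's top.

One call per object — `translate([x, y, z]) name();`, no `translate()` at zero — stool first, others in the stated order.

stool();
translate([317, 0, 0]) picture_frame();
translate([26, 35, 380]) stool_2();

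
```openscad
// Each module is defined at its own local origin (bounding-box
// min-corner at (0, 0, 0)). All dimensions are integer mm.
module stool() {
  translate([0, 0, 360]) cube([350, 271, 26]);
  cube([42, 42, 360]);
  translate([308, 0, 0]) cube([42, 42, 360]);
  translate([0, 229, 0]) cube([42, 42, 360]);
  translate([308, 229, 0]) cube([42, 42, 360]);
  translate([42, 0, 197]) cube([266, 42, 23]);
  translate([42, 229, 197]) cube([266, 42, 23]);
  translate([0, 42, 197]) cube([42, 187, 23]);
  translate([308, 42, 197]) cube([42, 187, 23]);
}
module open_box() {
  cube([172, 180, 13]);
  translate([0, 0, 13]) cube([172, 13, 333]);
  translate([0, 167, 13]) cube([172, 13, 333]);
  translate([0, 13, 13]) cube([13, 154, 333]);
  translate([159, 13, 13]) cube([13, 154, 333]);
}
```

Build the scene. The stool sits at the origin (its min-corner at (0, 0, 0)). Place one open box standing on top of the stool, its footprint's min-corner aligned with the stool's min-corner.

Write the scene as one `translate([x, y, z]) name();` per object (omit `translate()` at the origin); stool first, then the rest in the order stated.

stool();
translate([0, 0, 386]) open_box();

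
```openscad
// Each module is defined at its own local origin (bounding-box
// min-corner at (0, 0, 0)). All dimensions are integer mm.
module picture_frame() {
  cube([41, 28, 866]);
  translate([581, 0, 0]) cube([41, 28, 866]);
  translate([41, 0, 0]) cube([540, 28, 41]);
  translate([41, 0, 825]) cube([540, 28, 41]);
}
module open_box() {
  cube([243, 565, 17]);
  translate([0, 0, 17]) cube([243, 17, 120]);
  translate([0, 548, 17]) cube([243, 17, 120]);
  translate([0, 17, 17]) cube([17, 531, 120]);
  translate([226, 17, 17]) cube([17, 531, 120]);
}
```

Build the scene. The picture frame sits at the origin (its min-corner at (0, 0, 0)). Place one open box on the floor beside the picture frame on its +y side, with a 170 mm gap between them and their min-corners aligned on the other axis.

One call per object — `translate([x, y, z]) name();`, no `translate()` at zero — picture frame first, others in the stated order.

picture_frame();
translate([0, 198, 0]) open_box();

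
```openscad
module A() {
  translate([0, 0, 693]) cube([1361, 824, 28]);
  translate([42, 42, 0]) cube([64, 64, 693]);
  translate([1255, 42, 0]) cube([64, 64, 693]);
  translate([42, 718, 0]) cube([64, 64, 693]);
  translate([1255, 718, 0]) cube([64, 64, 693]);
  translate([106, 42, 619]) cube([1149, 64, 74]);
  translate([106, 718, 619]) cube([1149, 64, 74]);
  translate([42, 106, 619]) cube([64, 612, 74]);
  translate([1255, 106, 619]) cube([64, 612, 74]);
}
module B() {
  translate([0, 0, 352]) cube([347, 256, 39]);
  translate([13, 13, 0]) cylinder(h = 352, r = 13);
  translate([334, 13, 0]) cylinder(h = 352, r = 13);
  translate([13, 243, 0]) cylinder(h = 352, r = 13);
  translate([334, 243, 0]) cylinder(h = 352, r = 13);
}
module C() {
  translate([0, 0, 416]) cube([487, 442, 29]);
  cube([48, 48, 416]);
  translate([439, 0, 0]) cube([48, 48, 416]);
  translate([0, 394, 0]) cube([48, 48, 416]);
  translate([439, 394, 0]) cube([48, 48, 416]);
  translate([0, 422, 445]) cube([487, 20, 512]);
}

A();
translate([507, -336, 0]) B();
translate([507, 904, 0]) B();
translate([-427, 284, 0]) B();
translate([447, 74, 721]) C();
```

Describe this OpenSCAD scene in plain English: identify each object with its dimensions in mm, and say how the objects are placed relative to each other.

A is a table with a 1361×824 mm rectangular top, 28 mm thick, top surface at z = 721 mm, supported by four 64×64 mm square legs, each inset 42 mm from the nearest pair of top edges, running from the floor. Four apron rails, 64 mm thick and 74 mm tall, run between adjacent legs with their top edges flush with the underside of the top and their outer faces flush with the legs' outer faces.

B is a simple wooden stool: a rectangular seat 347 mm (x) by 256 mm (y), 39 mm thick, top face at z = 391 mm, on four round legs, each 26 mm in diameter. The legs rest on z = 0, each leg's axis is inset half a diameter from the nearest pair of seat edges (so the leg's bounding box is flush with the corner).

C is a chair. The seat is a 487×442×29 mm slab with its top at z = 445 mm, on four 48×48 mm corner legs (flush with the seat edges, standing on z = 0). A flat backrest 20 mm thick, 512 mm tall, spans the full seat width and rises from the seat top along its +y edge, rear face flush with the rear of the seat.

Three stools sit around the table at the −y, +y, −x sides. The chair is on top of the table.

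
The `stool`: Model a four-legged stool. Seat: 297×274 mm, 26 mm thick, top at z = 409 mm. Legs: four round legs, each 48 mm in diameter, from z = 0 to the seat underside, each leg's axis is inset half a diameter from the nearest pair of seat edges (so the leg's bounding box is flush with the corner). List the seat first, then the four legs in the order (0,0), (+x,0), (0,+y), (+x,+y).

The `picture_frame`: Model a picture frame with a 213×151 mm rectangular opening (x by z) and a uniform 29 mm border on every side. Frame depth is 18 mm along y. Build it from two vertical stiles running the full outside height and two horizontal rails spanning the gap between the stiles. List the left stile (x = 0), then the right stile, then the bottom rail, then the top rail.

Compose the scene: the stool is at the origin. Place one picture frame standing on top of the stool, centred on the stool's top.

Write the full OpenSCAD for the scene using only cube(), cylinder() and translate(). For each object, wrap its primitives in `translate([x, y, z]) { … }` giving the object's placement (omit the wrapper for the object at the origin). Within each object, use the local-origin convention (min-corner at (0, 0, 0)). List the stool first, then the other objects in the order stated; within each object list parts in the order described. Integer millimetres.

translate([0, 0, 383]) cube([297, 274, 26]);
translate([24, 24, 0]) cylinder(h = 383, r = 24);
translate([273, 24, 0]) cylinder(h = 383, r = 24);
translate([24, 250, 0]) cylinder(h = 383, r = 24);
translate([273, 250, 0]) cylinder(h = 383, r = 24);
translate([13, 128, 409]) {
  cube([29, 18, 209]);
  translate([242, 0, 0]) cube([29, 18, 209]);
  translate([29, 0, 0]) cube([213, 18, 29]);
  translate([29, 0, 180]) cube([213, 18, 29]);
}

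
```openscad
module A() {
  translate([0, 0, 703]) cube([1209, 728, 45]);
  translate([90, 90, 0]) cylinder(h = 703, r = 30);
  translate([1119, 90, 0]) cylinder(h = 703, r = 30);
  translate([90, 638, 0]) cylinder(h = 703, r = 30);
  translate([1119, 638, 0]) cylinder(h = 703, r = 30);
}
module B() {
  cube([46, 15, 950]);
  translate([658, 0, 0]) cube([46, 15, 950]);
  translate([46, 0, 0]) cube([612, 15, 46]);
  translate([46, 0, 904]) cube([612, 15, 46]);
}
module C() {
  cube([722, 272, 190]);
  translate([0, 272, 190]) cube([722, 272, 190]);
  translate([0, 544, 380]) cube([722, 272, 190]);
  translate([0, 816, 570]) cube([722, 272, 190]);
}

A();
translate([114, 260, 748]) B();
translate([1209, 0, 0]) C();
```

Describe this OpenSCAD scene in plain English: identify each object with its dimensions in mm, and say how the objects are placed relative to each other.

A is a table with a 1209×728 mm rectangular top, 45 mm thick, top surface at z = 748 mm, supported by four round legs of 60 mm diameter, each leg's bounding box inset 60 mm from the nearest pair of top edges, running from the floor.

B is a rectangular picture frame lying in the x–z plane (depth along y). The opening is 612 mm wide (x) by 858 mm tall (z), surrounded by a border 46 mm wide on all four sides. The frame is 15 mm deep and is made of two full-height vertical stiles with two horizontal rails fitted between them.

C is a straight staircase of 4 solid steps. Each step is 722 mm wide (x), 272 mm deep (y, the going) and 190 mm tall (the rise). The first step rests on the floor; each subsequent step sits one going further in +y and one rise higher in +z, directly behind and above the previous step with no overlap.

The picture frame is on top of the table. The staircase is against the table's +x side, with their −y faces flush.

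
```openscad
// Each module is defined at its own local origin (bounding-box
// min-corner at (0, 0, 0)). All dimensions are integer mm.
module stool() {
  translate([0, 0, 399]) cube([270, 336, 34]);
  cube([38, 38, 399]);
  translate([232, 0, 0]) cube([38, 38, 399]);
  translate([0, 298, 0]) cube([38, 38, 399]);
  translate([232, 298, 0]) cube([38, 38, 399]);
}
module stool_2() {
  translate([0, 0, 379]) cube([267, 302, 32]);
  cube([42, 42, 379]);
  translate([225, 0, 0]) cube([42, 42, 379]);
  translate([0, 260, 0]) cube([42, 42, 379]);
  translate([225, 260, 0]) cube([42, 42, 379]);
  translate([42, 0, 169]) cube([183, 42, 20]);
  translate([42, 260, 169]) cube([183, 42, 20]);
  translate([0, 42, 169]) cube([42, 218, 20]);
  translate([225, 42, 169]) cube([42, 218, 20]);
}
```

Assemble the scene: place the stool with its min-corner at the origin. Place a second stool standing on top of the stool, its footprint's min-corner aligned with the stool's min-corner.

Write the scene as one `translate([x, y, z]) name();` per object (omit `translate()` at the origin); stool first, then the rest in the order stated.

stool();
translate([0, 0, 433]) stool_2();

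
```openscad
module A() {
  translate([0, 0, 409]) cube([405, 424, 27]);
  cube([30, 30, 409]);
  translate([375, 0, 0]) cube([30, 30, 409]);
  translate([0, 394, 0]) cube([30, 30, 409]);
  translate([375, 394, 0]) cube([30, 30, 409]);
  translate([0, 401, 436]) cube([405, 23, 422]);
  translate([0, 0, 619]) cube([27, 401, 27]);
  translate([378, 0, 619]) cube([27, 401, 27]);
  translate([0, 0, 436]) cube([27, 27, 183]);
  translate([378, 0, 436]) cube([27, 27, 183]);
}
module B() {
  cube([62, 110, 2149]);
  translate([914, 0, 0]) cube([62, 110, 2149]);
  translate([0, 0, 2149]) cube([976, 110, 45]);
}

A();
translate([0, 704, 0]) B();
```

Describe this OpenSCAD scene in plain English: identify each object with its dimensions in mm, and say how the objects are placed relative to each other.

A is a chair: 405×424 mm seat, 27 mm thick, top at z = 436 mm, on four 30 mm square corner legs flush with the seat edges. A 23 mm thick backrest slab spans the full seat width, extending 422 mm above the seat top, its back face flush with the seat's +y edge. Two armrests of 27×27 mm section run along each side from the seat's front edge to the front of the backrest, top faces 210 mm above the seat top and outer faces flush with the seat's x-edges; a 27×27 mm post under the front of each armrest stands on the seat at the front corner.

B is a rectangular door frame: two vertical jambs of 62×110 mm section, 2149 mm tall, with a clear opening 852 mm wide between their inner faces. A header 45 mm tall and 110 mm deep lies on top of the jambs and spans the full outside width.

The door frame is on the floor beside the chair on its +y side.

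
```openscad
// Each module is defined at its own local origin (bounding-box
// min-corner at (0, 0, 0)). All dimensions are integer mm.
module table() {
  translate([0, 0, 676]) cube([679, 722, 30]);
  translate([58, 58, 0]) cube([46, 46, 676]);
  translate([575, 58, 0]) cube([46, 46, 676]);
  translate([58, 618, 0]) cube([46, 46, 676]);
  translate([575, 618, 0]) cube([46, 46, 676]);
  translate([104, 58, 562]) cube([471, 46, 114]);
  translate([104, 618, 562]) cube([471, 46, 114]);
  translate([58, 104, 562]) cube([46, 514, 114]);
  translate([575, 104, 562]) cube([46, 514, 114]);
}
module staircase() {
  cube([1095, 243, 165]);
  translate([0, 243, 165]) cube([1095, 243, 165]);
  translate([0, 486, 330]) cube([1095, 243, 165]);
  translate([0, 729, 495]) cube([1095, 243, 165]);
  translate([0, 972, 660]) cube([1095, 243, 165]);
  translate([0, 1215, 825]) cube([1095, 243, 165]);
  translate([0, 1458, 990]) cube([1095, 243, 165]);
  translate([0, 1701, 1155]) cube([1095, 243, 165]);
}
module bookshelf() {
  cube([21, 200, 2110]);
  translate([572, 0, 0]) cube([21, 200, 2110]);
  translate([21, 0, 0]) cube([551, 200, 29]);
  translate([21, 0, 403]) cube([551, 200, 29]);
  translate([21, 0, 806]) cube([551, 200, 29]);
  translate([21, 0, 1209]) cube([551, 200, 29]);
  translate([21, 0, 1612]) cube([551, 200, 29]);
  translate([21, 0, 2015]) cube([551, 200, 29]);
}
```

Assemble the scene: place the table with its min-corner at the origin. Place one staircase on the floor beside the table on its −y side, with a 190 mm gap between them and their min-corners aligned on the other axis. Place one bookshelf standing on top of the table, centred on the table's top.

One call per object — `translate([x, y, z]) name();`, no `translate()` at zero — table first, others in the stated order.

table();
translate([0, -2134, 0]) staircase();
translate([43, 261, 706]) bookshelf();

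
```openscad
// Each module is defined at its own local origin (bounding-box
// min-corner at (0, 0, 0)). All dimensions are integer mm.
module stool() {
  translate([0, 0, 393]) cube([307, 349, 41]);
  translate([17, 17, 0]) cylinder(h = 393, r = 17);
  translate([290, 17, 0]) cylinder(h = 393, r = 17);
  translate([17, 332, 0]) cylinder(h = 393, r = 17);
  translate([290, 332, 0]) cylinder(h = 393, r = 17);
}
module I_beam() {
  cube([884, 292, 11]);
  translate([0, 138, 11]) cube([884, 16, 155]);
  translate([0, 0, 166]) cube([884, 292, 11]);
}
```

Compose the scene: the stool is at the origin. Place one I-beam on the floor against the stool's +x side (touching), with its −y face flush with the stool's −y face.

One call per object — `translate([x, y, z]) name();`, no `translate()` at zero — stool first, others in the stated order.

stool();
translate([307, 0, 0]) I_beam();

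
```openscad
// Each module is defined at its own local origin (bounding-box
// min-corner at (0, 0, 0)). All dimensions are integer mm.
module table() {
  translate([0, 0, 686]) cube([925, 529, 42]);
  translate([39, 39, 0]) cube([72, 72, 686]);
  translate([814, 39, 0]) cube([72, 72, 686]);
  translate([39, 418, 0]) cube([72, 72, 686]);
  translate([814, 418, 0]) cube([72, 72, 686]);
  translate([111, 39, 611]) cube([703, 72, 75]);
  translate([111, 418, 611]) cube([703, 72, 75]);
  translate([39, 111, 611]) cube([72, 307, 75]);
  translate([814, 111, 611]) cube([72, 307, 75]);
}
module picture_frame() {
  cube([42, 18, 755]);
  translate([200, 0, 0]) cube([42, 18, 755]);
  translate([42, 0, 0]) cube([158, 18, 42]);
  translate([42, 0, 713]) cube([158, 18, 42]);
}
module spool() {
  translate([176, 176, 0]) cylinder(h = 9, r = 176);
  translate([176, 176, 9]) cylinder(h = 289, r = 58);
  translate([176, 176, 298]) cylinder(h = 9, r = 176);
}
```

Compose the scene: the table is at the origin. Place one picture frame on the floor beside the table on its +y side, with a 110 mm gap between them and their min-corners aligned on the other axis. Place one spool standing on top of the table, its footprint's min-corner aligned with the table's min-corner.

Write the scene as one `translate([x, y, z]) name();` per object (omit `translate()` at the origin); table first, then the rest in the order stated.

table();
translate([0, 639, 0]) picture_frame();
translate([0, 0, 728]) spool();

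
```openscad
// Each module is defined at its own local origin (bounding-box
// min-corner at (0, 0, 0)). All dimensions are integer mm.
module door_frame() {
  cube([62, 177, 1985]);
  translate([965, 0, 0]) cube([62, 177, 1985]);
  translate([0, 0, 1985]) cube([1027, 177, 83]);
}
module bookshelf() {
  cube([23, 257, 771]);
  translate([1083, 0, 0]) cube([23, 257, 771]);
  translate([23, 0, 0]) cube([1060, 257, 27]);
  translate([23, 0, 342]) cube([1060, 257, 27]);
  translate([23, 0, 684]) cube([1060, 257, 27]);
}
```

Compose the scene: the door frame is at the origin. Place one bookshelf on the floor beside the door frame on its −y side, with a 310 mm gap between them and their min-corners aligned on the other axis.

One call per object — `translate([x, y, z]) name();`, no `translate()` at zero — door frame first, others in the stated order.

door_frame();
translate([0, -567, 0]) bookshelf();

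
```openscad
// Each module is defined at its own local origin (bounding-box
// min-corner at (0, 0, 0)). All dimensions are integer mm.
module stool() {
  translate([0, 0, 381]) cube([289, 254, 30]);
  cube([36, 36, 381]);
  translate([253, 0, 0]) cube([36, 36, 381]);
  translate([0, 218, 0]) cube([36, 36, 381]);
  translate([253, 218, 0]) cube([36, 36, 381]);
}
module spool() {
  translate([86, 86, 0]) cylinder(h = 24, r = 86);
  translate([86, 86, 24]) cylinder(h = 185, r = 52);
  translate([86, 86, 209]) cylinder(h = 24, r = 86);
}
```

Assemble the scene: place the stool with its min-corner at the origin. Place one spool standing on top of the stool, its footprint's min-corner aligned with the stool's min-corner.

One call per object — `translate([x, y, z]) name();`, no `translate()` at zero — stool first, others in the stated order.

stool();
translate([0, 0, 411]) spool();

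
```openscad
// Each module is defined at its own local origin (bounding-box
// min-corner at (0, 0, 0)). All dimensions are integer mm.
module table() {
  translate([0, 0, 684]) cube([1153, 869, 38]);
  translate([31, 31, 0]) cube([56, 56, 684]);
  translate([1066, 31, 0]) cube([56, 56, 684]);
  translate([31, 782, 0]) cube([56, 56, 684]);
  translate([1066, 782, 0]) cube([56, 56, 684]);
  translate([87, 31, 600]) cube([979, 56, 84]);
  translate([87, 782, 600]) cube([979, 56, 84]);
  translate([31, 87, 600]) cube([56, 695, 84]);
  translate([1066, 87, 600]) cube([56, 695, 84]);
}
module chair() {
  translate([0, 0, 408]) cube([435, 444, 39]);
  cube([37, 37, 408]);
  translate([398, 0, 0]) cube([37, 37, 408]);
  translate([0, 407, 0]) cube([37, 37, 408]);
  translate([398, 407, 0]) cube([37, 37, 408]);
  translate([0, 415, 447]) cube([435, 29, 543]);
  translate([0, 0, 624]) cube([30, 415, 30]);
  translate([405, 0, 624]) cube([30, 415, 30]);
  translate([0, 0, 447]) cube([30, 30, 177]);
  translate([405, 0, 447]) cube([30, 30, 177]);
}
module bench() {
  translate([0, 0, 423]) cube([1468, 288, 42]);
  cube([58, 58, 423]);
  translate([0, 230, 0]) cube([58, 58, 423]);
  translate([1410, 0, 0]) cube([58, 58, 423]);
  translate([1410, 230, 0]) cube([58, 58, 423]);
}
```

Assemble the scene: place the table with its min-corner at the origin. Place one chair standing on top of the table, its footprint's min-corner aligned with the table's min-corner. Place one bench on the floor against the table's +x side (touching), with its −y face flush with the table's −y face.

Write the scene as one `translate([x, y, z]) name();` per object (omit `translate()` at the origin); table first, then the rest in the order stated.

table();
translate([0, 0, 722]) chair();
translate([1153, 0, 0]) bench();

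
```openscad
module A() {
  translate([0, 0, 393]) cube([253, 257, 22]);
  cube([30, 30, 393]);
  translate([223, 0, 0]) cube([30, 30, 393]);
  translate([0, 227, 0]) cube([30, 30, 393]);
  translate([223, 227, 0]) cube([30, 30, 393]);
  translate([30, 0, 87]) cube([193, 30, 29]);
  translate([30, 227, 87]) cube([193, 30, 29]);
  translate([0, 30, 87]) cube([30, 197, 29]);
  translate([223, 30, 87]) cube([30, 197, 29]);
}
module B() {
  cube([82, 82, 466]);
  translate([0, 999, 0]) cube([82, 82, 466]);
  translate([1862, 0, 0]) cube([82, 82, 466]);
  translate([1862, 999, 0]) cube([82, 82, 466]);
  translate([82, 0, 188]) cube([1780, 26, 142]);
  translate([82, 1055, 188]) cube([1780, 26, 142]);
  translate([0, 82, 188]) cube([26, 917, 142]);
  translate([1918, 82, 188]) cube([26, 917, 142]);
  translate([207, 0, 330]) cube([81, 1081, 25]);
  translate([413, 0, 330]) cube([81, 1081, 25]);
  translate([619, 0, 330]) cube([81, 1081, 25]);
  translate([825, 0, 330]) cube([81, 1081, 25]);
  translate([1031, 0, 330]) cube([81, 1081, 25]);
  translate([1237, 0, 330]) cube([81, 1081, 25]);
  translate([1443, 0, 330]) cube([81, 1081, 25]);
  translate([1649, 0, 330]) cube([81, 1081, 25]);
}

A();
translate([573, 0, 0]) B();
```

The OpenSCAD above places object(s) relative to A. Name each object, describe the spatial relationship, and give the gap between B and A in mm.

The bed frame's nearest face is 320 mm from the stool's +x face.

A is a stool. B is a bed frame. The bed frame is on the floor beside the stool on its +x side. The gap between the bed frame and the stool is 320 mm.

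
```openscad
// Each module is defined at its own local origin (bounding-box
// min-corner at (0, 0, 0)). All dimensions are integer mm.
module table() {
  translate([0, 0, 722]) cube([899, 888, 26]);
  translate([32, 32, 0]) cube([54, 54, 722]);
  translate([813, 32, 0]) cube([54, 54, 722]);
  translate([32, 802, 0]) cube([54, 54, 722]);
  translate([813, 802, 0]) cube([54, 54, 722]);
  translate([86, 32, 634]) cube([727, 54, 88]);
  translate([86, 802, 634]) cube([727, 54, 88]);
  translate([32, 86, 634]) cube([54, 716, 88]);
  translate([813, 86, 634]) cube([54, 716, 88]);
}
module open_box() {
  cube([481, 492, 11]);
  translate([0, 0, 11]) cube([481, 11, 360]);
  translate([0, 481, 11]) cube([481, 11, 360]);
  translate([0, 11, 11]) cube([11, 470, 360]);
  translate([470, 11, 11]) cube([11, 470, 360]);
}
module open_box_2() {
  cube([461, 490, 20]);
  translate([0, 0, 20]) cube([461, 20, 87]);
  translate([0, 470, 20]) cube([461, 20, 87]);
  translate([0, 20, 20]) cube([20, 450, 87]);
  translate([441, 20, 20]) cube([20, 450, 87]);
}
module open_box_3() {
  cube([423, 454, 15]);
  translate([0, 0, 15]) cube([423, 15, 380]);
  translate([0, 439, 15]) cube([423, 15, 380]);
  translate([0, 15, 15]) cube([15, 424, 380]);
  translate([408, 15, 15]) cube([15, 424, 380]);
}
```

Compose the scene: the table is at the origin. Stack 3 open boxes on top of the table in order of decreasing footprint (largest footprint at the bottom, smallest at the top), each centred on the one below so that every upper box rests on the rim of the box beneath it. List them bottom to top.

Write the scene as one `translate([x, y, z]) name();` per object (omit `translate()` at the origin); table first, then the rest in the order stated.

table();
translate([209, 198, 748]) open_box();
translate([219, 199, 1119]) open_box_2();
translate([238, 217, 1226]) open_box_3();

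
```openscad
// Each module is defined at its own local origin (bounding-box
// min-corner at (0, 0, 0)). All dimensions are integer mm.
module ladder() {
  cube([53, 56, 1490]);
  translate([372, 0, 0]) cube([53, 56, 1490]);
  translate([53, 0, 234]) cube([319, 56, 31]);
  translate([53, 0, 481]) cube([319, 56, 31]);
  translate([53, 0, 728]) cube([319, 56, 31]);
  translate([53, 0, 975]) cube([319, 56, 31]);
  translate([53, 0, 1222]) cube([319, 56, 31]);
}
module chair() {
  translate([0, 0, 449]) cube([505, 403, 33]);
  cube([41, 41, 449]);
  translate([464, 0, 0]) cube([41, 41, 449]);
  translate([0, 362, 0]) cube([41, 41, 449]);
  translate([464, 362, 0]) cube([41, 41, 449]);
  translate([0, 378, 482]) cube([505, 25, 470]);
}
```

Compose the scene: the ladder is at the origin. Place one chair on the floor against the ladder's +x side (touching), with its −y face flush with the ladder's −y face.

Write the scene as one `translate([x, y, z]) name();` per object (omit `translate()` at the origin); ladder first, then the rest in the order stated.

ladder();
translate([425, 0, 0]) chair();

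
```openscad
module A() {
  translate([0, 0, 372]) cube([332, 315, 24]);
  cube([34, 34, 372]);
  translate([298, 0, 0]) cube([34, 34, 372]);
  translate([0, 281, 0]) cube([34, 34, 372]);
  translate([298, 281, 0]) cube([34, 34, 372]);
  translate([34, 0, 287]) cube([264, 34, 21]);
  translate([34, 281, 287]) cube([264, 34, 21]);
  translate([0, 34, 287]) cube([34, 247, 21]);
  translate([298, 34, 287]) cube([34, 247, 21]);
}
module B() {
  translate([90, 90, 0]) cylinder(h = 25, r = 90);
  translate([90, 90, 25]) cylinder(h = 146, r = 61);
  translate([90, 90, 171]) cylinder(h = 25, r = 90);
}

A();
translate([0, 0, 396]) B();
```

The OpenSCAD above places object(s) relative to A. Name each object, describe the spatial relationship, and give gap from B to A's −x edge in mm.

A is a stool. B is a spool. The spool is on top of the stool. The gap from the spool to the stool's −x edge is 0 mm.

The spool's min-x is at 0; the stool's min-x is 0; gap = 0 mm.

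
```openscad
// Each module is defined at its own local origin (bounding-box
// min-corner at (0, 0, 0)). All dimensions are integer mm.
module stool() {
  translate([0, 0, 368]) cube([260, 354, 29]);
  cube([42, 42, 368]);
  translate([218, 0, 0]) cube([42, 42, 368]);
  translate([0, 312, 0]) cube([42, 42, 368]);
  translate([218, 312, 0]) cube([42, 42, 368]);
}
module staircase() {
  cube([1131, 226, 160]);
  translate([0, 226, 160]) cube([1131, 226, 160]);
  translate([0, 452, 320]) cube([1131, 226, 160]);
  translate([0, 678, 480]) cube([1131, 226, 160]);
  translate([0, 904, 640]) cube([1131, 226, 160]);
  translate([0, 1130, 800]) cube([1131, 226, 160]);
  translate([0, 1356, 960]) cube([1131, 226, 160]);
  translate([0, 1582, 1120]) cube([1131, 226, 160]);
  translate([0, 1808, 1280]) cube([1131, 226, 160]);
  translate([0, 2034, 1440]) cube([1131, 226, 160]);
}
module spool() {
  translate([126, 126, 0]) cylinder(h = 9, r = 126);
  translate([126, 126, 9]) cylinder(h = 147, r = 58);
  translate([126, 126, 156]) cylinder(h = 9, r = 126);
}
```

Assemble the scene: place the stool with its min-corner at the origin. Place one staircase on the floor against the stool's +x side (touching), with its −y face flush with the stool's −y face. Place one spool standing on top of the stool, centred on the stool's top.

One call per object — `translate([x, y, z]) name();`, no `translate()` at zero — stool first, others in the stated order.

stool();
translate([260, 0, 0]) staircase();
translate([4, 51, 397]) spool();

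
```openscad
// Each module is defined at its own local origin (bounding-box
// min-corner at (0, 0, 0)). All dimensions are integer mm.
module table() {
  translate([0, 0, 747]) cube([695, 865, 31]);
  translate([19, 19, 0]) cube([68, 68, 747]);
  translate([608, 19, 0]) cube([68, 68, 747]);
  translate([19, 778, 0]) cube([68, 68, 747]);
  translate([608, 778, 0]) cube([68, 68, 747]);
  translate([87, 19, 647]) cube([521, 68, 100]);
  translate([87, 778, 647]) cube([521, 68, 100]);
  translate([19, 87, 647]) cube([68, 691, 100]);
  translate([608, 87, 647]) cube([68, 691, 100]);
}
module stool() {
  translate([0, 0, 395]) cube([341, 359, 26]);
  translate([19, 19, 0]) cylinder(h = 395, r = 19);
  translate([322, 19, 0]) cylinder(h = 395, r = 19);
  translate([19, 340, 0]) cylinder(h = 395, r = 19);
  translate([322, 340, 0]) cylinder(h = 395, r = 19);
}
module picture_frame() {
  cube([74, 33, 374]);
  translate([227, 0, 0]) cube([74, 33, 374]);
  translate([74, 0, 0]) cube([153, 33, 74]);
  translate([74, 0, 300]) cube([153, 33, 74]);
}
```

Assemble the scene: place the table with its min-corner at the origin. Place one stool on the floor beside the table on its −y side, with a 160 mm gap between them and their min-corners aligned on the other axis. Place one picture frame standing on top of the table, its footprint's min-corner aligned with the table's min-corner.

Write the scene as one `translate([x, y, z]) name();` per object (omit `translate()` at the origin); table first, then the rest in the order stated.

table();
translate([0, -519, 0]) stool();
translate([0, 0, 778]) picture_frame();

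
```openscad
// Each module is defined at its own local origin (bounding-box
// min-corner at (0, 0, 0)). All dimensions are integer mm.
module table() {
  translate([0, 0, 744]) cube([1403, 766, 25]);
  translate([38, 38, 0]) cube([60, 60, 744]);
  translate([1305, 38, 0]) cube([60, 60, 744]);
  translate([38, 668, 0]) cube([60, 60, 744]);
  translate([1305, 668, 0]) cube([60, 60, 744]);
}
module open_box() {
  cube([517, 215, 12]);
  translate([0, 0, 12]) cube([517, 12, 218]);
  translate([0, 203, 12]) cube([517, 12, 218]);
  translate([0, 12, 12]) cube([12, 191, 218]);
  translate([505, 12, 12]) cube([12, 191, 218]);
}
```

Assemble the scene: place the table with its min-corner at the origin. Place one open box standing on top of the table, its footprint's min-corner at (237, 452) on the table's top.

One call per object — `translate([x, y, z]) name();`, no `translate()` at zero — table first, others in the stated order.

table();
translate([237, 452, 769]) open_box();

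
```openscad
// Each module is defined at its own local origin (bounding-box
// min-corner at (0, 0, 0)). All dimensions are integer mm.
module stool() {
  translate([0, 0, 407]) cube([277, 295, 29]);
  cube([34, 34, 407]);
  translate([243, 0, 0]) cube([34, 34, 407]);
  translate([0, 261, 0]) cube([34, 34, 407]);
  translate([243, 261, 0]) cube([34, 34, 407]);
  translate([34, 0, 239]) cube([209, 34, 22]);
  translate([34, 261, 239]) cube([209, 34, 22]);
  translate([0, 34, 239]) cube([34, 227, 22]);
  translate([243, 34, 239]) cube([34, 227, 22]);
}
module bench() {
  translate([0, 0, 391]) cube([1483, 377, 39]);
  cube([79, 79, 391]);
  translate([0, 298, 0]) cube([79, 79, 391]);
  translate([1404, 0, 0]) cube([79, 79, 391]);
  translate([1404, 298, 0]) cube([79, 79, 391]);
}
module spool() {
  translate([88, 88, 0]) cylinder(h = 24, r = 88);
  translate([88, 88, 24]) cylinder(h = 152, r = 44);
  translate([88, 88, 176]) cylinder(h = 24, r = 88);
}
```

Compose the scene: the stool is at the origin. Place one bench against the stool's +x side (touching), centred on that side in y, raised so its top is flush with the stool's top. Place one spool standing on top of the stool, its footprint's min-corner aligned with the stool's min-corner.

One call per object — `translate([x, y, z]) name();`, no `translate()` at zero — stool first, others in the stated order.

stool();
translate([277, -41, 6]) bench();
translate([0, 0, 436]) spool();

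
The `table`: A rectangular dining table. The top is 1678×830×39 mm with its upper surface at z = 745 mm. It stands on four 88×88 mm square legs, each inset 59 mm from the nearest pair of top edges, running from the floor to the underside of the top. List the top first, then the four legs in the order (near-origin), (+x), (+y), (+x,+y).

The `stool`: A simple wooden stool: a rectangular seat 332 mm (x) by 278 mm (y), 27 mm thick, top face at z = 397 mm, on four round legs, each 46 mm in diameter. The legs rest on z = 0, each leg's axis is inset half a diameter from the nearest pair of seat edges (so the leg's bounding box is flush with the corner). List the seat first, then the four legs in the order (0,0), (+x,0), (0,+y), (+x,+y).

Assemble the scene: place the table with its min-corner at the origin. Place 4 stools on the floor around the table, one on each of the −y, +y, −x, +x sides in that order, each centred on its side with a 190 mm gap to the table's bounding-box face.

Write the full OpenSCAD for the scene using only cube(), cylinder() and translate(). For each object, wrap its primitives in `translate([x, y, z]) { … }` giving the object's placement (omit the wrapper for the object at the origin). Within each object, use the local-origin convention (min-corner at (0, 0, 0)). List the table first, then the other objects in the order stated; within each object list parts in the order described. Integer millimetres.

translate([0, 0, 706]) cube([1678, 830, 39]);
translate([59, 59, 0]) cube([88, 88, 706]);
translate([1531, 59, 0]) cube([88, 88, 706]);
translate([59, 683, 0]) cube([88, 88, 706]);
translate([1531, 683, 0]) cube([88, 88, 706]);
translate([673, -468, 0]) {
  translate([0, 0, 370]) cube([332, 278, 27]);
  translate([23, 23, 0]) cylinder(h = 370, r = 23);
  translate([309, 23, 0]) cylinder(h = 370, r = 23);
  translate([23, 255, 0]) cylinder(h = 370, r = 23);
  translate([309, 255, 0]) cylinder(h = 370, r = 23);
}
translate([673, 1020, 0]) {
  translate([0, 0, 370]) cube([332, 278, 27]);
  translate([23, 23, 0]) cylinder(h = 370, r = 23);
  translate([309, 23, 0]) cylinder(h = 370, r = 23);
  translate([23, 255, 0]) cylinder(h = 370, r = 23);
  translate([309, 255, 0]) cylinder(h = 370, r = 23);
}
translate([-522, 276, 0]) {
  translate([0, 0, 370]) cube([332, 278, 27]);
  translate([23, 23, 0]) cylinder(h = 370, r = 23);
  translate([309, 23, 0]) cylinder(h = 370, r = 23);
  translate([23, 255, 0]) cylinder(h = 370, r = 23);
  translate([309, 255, 0]) cylinder(h = 370, r = 23);
}
translate([1868, 276, 0]) {
  translate([0, 0, 370]) cube([332, 278, 27]);
  translate([23, 23, 0]) cylinder(h = 370, r = 23);
  translate([309, 23, 0]) cylinder(h = 370, r = 23);
  translate([23, 255, 0]) cylinder(h = 370, r = 23);
  translate([309, 255, 0]) cylinder(h = 370, r = 23);
}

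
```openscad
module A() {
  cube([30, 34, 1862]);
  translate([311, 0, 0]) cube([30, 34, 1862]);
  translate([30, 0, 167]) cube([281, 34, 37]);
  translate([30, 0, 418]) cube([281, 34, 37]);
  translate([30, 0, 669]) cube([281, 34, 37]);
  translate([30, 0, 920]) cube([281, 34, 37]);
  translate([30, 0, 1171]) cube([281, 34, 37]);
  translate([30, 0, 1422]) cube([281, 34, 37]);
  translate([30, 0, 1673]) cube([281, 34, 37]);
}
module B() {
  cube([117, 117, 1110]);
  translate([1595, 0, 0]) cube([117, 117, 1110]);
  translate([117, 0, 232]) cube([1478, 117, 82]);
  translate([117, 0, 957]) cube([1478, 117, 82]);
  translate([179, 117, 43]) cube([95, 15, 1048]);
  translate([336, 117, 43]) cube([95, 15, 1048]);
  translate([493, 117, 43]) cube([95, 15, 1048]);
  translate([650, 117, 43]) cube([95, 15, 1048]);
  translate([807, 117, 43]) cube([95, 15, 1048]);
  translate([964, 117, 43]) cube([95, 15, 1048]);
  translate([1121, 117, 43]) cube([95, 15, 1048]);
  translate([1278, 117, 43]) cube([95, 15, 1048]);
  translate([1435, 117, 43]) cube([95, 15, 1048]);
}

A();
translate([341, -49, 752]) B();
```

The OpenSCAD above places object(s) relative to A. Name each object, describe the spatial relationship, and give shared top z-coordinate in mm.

Both tops at z = 1862 mm.

A is a ladder. B is a fence section. The fence section is beside the ladder with their tops flush at z = 1862. The shared top z-coordinate is 1862 mm.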